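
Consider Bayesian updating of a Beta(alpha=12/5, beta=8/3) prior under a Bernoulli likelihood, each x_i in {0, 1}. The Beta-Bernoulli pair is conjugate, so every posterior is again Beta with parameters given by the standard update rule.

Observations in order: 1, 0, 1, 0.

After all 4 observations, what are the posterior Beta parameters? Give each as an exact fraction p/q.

obs 1: x=1 → posterior Beta(17/5, 8/3)
obs 2: x=0 → posterior Beta(17/5, 11/3)
obs 3: x=1 → posterior Beta(22/5, 11/3)
obs 4: x=0 → posterior Beta(22/5, 14/3)

alpha=22/5, beta=14/3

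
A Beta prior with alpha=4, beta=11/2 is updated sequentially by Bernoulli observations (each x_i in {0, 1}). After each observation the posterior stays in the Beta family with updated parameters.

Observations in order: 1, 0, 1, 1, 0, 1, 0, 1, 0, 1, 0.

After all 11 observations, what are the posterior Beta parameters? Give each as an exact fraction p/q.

obs 1: x=1 → posterior Beta(5, 11/2)
obs 2: x=0 → posterior Beta(5, 13/2)
obs 3: x=1 → posterior Beta(6, 13/2)
obs 4: x=1 → posterior Beta(7, 13/2)
obs 5: x=0 → posterior Beta(7, 15/2)
obs 6: x=1 → posterior Beta(8, 15/2)
obs 7: x=0 → posterior Beta(8, 17/2)
obs 8: x=1 → posterior Beta(9, 17/2)
obs 9: x=0 → posterior Beta(9, 19/2)
obs 10: x=1 → posterior Beta(10, 19/2)
obs 11: x=0 → posterior Beta(10, 21/2)

alpha=10, beta=21/2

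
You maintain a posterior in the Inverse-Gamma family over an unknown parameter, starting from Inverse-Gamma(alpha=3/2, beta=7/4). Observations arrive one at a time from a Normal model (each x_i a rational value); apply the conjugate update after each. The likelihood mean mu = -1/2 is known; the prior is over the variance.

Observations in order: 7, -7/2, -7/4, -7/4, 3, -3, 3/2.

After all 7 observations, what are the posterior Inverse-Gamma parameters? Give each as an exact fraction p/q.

alpha=5, beta=755/16

obs 1: x=7 → posterior Inverse-Gamma(2, 239/8)
obs 2: x=-7/2 → posterior Inverse-Gamma(5/2, 275/8)
obs 3: x=-7/4 → posterior Inverse-Gamma(3, 1125/32)
obs 4: x=-7/4 → posterior Inverse-Gamma(7/2, 575/16)
obs 5: x=3 → posterior Inverse-Gamma(4, 673/16)
obs 6: x=-3 → posterior Inverse-Gamma(9/2, 723/16)
obs 7: x=3/2 → posterior Inverse-Gamma(5, 755/16)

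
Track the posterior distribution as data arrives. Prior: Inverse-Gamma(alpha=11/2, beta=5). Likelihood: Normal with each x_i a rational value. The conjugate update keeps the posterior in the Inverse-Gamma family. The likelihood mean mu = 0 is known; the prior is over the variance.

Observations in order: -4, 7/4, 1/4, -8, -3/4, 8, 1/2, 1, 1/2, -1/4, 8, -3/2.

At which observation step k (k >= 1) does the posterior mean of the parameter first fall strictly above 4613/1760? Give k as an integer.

obs 1: x=-4 → posterior Inverse-Gamma(6, 13)
obs 2: x=7/4 → posterior Inverse-Gamma(13/2, 465/32)
obs 3: x=1/4 → posterior Inverse-Gamma(7, 233/16)
obs 4: x=-8 → posterior Inverse-Gamma(15/2, 745/16)
obs 5: x=-3/4 → posterior Inverse-Gamma(8, 1499/32)
obs 6: x=8 → posterior Inverse-Gamma(17/2, 2523/32)
obs 7: x=1/2 → posterior Inverse-Gamma(9, 2527/32)
obs 8: x=1 → posterior Inverse-Gamma(19/2, 2543/32)
obs 9: x=1/2 → posterior Inverse-Gamma(10, 2547/32)
obs 10: x=-1/4 → posterior Inverse-Gamma(21/2, 637/8)
obs 11: x=8 → posterior Inverse-Gamma(11, 893/8)
obs 12: x=-3/2 → posterior Inverse-Gamma(23/2, 451/4)

k = 2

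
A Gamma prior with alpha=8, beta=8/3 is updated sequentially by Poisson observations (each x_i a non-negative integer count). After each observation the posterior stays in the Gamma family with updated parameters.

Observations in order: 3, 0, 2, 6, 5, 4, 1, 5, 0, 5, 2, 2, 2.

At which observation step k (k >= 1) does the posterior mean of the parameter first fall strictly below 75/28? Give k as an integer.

k = 2

obs 1: x=3 → posterior Gamma(11, 11/3)
obs 2: x=0 → posterior Gamma(11, 14/3)
obs 3: x=2 → posterior Gamma(13, 17/3)
obs 4: x=6 → posterior Gamma(19, 20/3)
obs 5: x=5 → posterior Gamma(24, 23/3)
obs 6: x=4 → posterior Gamma(28, 26/3)
obs 7: x=1 → posterior Gamma(29, 29/3)
obs 8: x=5 → posterior Gamma(34, 32/3)
obs 9: x=0 → posterior Gamma(34, 35/3)
obs 10: x=5 → posterior Gamma(39, 38/3)
obs 11: x=2 → posterior Gamma(41, 41/3)
obs 12: x=2 → posterior Gamma(43, 44/3)
obs 13: x=2 → posterior Gamma(45, 47/3)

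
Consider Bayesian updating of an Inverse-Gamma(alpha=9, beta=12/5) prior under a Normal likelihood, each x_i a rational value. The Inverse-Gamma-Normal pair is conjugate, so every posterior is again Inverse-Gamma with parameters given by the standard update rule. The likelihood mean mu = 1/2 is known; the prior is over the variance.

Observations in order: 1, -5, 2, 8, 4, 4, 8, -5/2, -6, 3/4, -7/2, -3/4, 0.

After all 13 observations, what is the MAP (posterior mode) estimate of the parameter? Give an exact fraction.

obs 1: x=1 → posterior Inverse-Gamma(19/2, 101/40)
obs 2: x=-5 → posterior Inverse-Gamma(10, 353/20)
obs 3: x=2 → posterior Inverse-Gamma(21/2, 751/40)
obs 4: x=8 → posterior Inverse-Gamma(11, 469/10)
obs 5: x=4 → posterior Inverse-Gamma(23/2, 2121/40)
obs 6: x=4 → posterior Inverse-Gamma(12, 1183/20)
obs 7: x=8 → posterior Inverse-Gamma(25/2, 3491/40)
obs 8: x=-5/2 → posterior Inverse-Gamma(13, 3671/40)
obs 9: x=-6 → posterior Inverse-Gamma(27/2, 1129/10)
obs 10: x=3/4 → posterior Inverse-Gamma(14, 18069/160)
obs 11: x=-7/2 → posterior Inverse-Gamma(29/2, 19349/160)
obs 12: x=-3/4 → posterior Inverse-Gamma(15, 9737/80)
obs 13: x=0 → posterior Inverse-Gamma(31/2, 9747/80)

3249/440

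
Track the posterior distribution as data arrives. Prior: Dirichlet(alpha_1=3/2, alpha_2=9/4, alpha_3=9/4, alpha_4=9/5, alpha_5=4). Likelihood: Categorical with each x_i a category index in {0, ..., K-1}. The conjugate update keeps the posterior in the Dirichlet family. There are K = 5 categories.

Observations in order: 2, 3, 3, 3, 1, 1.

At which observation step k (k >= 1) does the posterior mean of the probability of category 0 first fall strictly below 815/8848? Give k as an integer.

k = 5

obs 1: x=2 → posterior Dirichlet(3/2, 9/4, 13/4, 9/5, 4)
obs 2: x=3 → posterior Dirichlet(3/2, 9/4, 13/4, 14/5, 4)
obs 3: x=3 → posterior Dirichlet(3/2, 9/4, 13/4, 19/5, 4)
obs 4: x=3 → posterior Dirichlet(3/2, 9/4, 13/4, 24/5, 4)
obs 5: x=1 → posterior Dirichlet(3/2, 13/4, 13/4, 24/5, 4)
obs 6: x=1 → posterior Dirichlet(3/2, 17/4, 13/4, 24/5, 4)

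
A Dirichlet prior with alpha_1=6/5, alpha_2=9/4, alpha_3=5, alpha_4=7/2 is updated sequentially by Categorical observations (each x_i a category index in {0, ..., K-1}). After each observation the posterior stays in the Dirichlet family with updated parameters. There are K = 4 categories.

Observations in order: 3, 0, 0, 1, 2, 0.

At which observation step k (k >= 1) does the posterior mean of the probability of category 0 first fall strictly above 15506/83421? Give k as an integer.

obs 1: x=3 → posterior Dirichlet(6/5, 9/4, 5, 9/2)
obs 2: x=0 → posterior Dirichlet(11/5, 9/4, 5, 9/2)
obs 3: x=0 → posterior Dirichlet(16/5, 9/4, 5, 9/2)
obs 4: x=1 → posterior Dirichlet(16/5, 13/4, 5, 9/2)
obs 5: x=2 → posterior Dirichlet(16/5, 13/4, 6, 9/2)
obs 6: x=0 → posterior Dirichlet(21/5, 13/4, 6, 9/2)

k = 3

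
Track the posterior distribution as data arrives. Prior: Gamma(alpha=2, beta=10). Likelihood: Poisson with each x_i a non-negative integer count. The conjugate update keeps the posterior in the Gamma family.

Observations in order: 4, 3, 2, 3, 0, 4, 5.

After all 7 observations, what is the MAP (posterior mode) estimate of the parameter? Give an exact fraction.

obs 1: x=4 → posterior Gamma(6, 11)
obs 2: x=3 → posterior Gamma(9, 12)
obs 3: x=2 → posterior Gamma(11, 13)
obs 4: x=3 → posterior Gamma(14, 14)
obs 5: x=0 → posterior Gamma(14, 15)
obs 6: x=4 → posterior Gamma(18, 16)
obs 7: x=5 → posterior Gamma(23, 17)

22/17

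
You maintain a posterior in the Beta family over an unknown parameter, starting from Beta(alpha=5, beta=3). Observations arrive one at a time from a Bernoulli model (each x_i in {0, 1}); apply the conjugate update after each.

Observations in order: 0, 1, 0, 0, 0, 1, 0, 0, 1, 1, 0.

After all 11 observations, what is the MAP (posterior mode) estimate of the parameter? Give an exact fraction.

obs 1: x=0 → posterior Beta(5, 4)
obs 2: x=1 → posterior Beta(6, 4)
obs 3: x=0 → posterior Beta(6, 5)
obs 4: x=0 → posterior Beta(6, 6)
obs 5: x=0 → posterior Beta(6, 7)
obs 6: x=1 → posterior Beta(7, 7)
obs 7: x=0 → posterior Beta(7, 8)
obs 8: x=0 → posterior Beta(7, 9)
obs 9: x=1 → posterior Beta(8, 9)
obs 10: x=1 → posterior Beta(9, 9)
obs 11: x=0 → posterior Beta(9, 10)

8/17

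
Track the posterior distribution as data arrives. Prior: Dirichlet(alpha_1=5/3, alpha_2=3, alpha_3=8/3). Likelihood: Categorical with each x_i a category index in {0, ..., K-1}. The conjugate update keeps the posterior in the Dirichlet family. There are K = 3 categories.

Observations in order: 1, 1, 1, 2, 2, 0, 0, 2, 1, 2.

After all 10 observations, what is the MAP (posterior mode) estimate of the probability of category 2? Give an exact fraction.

obs 1: x=1 → posterior Dirichlet(5/3, 4, 8/3)
obs 2: x=1 → posterior Dirichlet(5/3, 5, 8/3)
obs 3: x=1 → posterior Dirichlet(5/3, 6, 8/3)
obs 4: x=2 → posterior Dirichlet(5/3, 6, 11/3)
obs 5: x=2 → posterior Dirichlet(5/3, 6, 14/3)
obs 6: x=0 → posterior Dirichlet(8/3, 6, 14/3)
obs 7: x=0 → posterior Dirichlet(11/3, 6, 14/3)
obs 8: x=2 → posterior Dirichlet(11/3, 6, 17/3)
obs 9: x=1 → posterior Dirichlet(11/3, 7, 17/3)
obs 10: x=2 → posterior Dirichlet(11/3, 7, 20/3)

17/43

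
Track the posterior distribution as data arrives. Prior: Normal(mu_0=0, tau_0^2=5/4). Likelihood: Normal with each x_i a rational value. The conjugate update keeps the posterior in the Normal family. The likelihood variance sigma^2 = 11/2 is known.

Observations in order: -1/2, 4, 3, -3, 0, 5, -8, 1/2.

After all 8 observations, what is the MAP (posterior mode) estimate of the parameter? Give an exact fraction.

5/62

obs 1: x=-1/2 → posterior Normal(-5/54, 55/54)
obs 2: x=4 → posterior Normal(35/64, 55/64)
obs 3: x=3 → posterior Normal(65/74, 55/74)
obs 4: x=-3 → posterior Normal(5/12, 55/84)
obs 5: x=0 → posterior Normal(35/94, 55/94)
obs 6: x=5 → posterior Normal(85/104, 55/104)
obs 7: x=-8 → posterior Normal(5/114, 55/114)
obs 8: x=1/2 → posterior Normal(5/62, 55/124)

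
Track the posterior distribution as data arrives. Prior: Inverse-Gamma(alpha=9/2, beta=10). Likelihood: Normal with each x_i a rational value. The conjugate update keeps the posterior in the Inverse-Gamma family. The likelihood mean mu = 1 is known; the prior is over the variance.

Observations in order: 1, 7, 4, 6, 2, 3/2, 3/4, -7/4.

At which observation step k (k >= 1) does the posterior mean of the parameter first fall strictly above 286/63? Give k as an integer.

k = 2

obs 1: x=1 → posterior Inverse-Gamma(5, 10)
obs 2: x=7 → posterior Inverse-Gamma(11/2, 28)
obs 3: x=4 → posterior Inverse-Gamma(6, 65/2)
obs 4: x=6 → posterior Inverse-Gamma(13/2, 45)
obs 5: x=2 → posterior Inverse-Gamma(7, 91/2)
obs 6: x=3/2 → posterior Inverse-Gamma(15/2, 365/8)
obs 7: x=3/4 → posterior Inverse-Gamma(8, 1461/32)
obs 8: x=-7/4 → posterior Inverse-Gamma(17/2, 791/16)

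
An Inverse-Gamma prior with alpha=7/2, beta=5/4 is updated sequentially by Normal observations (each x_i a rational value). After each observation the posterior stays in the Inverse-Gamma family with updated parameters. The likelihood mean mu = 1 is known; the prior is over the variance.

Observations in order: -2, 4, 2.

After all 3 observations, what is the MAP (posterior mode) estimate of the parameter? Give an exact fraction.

obs 1: x=-2 → posterior Inverse-Gamma(4, 23/4)
obs 2: x=4 → posterior Inverse-Gamma(9/2, 41/4)
obs 3: x=2 → posterior Inverse-Gamma(5, 43/4)

43/24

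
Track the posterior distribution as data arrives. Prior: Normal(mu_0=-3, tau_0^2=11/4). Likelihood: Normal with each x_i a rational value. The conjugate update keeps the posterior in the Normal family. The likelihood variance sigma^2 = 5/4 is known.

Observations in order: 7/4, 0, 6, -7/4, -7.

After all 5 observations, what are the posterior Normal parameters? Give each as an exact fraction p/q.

mu_0=-13/30, tau_0^2=11/48

obs 1: x=7/4 → posterior Normal(17/64, 55/64)
obs 2: x=0 → posterior Normal(17/108, 55/108)
obs 3: x=6 → posterior Normal(281/152, 55/152)
obs 4: x=-7/4 → posterior Normal(51/49, 55/196)
obs 5: x=-7 → posterior Normal(-13/30, 11/48)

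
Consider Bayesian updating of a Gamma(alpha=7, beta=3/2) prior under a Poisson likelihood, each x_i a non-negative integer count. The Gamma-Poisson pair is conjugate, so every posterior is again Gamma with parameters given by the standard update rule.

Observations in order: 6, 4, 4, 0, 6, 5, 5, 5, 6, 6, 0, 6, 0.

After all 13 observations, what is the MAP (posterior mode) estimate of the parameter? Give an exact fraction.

118/29

obs 1: x=6 → posterior Gamma(13, 5/2)
obs 2: x=4 → posterior Gamma(17, 7/2)
obs 3: x=4 → posterior Gamma(21, 9/2)
obs 4: x=0 → posterior Gamma(21, 11/2)
obs 5: x=6 → posterior Gamma(27, 13/2)
obs 6: x=5 → posterior Gamma(32, 15/2)
obs 7: x=5 → posterior Gamma(37, 17/2)
obs 8: x=5 → posterior Gamma(42, 19/2)
obs 9: x=6 → posterior Gamma(48, 21/2)
obs 10: x=6 → posterior Gamma(54, 23/2)
obs 11: x=0 → posterior Gamma(54, 25/2)
obs 12: x=6 → posterior Gamma(60, 27/2)
obs 13: x=0 → posterior Gamma(60, 29/2)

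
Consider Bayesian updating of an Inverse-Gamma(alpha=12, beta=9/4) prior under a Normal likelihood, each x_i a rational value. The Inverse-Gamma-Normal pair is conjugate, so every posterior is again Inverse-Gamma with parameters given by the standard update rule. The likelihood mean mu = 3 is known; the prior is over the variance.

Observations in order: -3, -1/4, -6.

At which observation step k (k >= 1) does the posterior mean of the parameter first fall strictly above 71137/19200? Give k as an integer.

k = 3

obs 1: x=-3 → posterior Inverse-Gamma(25/2, 81/4)
obs 2: x=-1/4 → posterior Inverse-Gamma(13, 817/32)
obs 3: x=-6 → posterior Inverse-Gamma(27/2, 2113/32)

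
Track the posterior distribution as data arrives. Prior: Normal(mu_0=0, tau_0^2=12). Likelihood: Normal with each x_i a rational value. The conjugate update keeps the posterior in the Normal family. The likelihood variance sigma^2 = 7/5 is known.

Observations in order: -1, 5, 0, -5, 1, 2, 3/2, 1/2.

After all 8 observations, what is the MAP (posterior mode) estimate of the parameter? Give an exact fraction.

obs 1: x=-1 → posterior Normal(-60/67, 84/67)
obs 2: x=5 → posterior Normal(240/127, 84/127)
obs 3: x=0 → posterior Normal(240/187, 84/187)
obs 4: x=-5 → posterior Normal(-60/247, 84/247)
obs 5: x=1 → posterior Normal(0, 84/307)
obs 6: x=2 → posterior Normal(120/367, 84/367)
obs 7: x=3/2 → posterior Normal(30/61, 12/61)
obs 8: x=1/2 → posterior Normal(240/487, 84/487)

240/487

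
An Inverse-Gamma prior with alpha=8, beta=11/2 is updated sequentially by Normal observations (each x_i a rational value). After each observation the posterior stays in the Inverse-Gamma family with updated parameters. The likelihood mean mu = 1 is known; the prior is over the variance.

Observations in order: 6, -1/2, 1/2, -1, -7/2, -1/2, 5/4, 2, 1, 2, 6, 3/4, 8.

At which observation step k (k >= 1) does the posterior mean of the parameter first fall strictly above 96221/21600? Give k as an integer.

k = 13

obs 1: x=6 → posterior Inverse-Gamma(17/2, 18)
obs 2: x=-1/2 → posterior Inverse-Gamma(9, 153/8)
obs 3: x=1/2 → posterior Inverse-Gamma(19/2, 77/4)
obs 4: x=-1 → posterior Inverse-Gamma(10, 85/4)
obs 5: x=-7/2 → posterior Inverse-Gamma(21/2, 251/8)
obs 6: x=-1/2 → posterior Inverse-Gamma(11, 65/2)
obs 7: x=5/4 → posterior Inverse-Gamma(23/2, 1041/32)
obs 8: x=2 → posterior Inverse-Gamma(12, 1057/32)
obs 9: x=1 → posterior Inverse-Gamma(25/2, 1057/32)
obs 10: x=2 → posterior Inverse-Gamma(13, 1073/32)
obs 11: x=6 → posterior Inverse-Gamma(27/2, 1473/32)
obs 12: x=3/4 → posterior Inverse-Gamma(14, 737/16)
obs 13: x=8 → posterior Inverse-Gamma(29/2, 1129/16)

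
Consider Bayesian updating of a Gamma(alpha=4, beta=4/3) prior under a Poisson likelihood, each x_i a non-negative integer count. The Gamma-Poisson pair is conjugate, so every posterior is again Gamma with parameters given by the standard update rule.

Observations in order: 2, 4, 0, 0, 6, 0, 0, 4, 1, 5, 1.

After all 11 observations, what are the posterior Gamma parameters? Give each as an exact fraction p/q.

alpha=27, beta=37/3

obs 1: x=2 → posterior Gamma(6, 7/3)
obs 2: x=4 → posterior Gamma(10, 10/3)
obs 3: x=0 → posterior Gamma(10, 13/3)
obs 4: x=0 → posterior Gamma(10, 16/3)
obs 5: x=6 → posterior Gamma(16, 19/3)
obs 6: x=0 → posterior Gamma(16, 22/3)
obs 7: x=0 → posterior Gamma(16, 25/3)
obs 8: x=4 → posterior Gamma(20, 28/3)
obs 9: x=1 → posterior Gamma(21, 31/3)
obs 10: x=5 → posterior Gamma(26, 34/3)
obs 11: x=1 → posterior Gamma(27, 37/3)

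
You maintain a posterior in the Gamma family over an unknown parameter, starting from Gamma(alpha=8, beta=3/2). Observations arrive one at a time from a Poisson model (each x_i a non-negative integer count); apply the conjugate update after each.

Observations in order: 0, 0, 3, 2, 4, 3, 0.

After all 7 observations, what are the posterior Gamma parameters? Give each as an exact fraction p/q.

alpha=20, beta=17/2

obs 1: x=0 → posterior Gamma(8, 5/2)
obs 2: x=0 → posterior Gamma(8, 7/2)
obs 3: x=3 → posterior Gamma(11, 9/2)
obs 4: x=2 → posterior Gamma(13, 11/2)
obs 5: x=4 → posterior Gamma(17, 13/2)
obs 6: x=3 → posterior Gamma(20, 15/2)
obs 7: x=0 → posterior Gamma(20, 17/2)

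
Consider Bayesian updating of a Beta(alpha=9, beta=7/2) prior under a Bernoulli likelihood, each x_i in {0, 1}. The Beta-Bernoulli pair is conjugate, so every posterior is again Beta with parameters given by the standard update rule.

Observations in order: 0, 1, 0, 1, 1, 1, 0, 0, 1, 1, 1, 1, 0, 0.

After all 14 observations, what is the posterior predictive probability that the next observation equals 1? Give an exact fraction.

obs 1: x=0 → posterior Beta(9, 9/2)
obs 2: x=1 → posterior Beta(10, 9/2)
obs 3: x=0 → posterior Beta(10, 11/2)
obs 4: x=1 → posterior Beta(11, 11/2)
obs 5: x=1 → posterior Beta(12, 11/2)
obs 6: x=1 → posterior Beta(13, 11/2)
obs 7: x=0 → posterior Beta(13, 13/2)
obs 8: x=0 → posterior Beta(13, 15/2)
obs 9: x=1 → posterior Beta(14, 15/2)
obs 10: x=1 → posterior Beta(15, 15/2)
obs 11: x=1 → posterior Beta(16, 15/2)
obs 12: x=1 → posterior Beta(17, 15/2)
obs 13: x=0 → posterior Beta(17, 17/2)
obs 14: x=0 → posterior Beta(17, 19/2)

34/53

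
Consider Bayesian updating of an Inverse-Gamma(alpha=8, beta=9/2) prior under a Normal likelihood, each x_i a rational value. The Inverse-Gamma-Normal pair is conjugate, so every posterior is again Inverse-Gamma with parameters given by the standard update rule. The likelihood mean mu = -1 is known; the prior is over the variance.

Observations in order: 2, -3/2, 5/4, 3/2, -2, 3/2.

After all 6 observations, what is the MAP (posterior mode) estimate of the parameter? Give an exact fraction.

589/384

obs 1: x=2 → posterior Inverse-Gamma(17/2, 9)
obs 2: x=-3/2 → posterior Inverse-Gamma(9, 73/8)
obs 3: x=5/4 → posterior Inverse-Gamma(19/2, 373/32)
obs 4: x=3/2 → posterior Inverse-Gamma(10, 473/32)
obs 5: x=-2 → posterior Inverse-Gamma(21/2, 489/32)
obs 6: x=3/2 → posterior Inverse-Gamma(11, 589/32)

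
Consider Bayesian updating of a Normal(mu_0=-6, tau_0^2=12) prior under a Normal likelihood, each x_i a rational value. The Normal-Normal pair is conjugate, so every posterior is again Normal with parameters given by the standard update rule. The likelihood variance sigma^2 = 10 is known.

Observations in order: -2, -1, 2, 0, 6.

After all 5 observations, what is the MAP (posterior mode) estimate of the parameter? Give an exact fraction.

obs 1: x=-2 → posterior Normal(-42/11, 60/11)
obs 2: x=-1 → posterior Normal(-48/17, 60/17)
obs 3: x=2 → posterior Normal(-36/23, 60/23)
obs 4: x=0 → posterior Normal(-36/29, 60/29)
obs 5: x=6 → posterior Normal(0, 12/7)

0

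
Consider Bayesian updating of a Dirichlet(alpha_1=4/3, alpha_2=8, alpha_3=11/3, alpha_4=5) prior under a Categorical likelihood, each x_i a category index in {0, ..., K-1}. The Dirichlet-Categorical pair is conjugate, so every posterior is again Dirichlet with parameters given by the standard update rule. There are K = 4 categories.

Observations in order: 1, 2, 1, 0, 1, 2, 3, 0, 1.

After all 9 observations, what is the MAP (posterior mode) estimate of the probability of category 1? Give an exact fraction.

obs 1: x=1 → posterior Dirichlet(4/3, 9, 11/3, 5)
obs 2: x=2 → posterior Dirichlet(4/3, 9, 14/3, 5)
obs 3: x=1 → posterior Dirichlet(4/3, 10, 14/3, 5)
obs 4: x=0 → posterior Dirichlet(7/3, 10, 14/3, 5)
obs 5: x=1 → posterior Dirichlet(7/3, 11, 14/3, 5)
obs 6: x=2 → posterior Dirichlet(7/3, 11, 17/3, 5)
obs 7: x=3 → posterior Dirichlet(7/3, 11, 17/3, 6)
obs 8: x=0 → posterior Dirichlet(10/3, 11, 17/3, 6)
obs 9: x=1 → posterior Dirichlet(10/3, 12, 17/3, 6)

11/23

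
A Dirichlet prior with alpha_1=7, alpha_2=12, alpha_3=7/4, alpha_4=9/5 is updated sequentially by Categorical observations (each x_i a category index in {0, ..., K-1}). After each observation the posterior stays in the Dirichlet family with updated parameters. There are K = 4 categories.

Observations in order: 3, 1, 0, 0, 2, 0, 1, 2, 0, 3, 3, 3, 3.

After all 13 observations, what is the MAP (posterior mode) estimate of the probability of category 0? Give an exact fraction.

obs 1: x=3 → posterior Dirichlet(7, 12, 7/4, 14/5)
obs 2: x=1 → posterior Dirichlet(7, 13, 7/4, 14/5)
obs 3: x=0 → posterior Dirichlet(8, 13, 7/4, 14/5)
obs 4: x=0 → posterior Dirichlet(9, 13, 7/4, 14/5)
obs 5: x=2 → posterior Dirichlet(9, 13, 11/4, 14/5)
obs 6: x=0 → posterior Dirichlet(10, 13, 11/4, 14/5)
obs 7: x=1 → posterior Dirichlet(10, 14, 11/4, 14/5)
obs 8: x=2 → posterior Dirichlet(10, 14, 15/4, 14/5)
obs 9: x=0 → posterior Dirichlet(11, 14, 15/4, 14/5)
obs 10: x=3 → posterior Dirichlet(11, 14, 15/4, 19/5)
obs 11: x=3 → posterior Dirichlet(11, 14, 15/4, 24/5)
obs 12: x=3 → posterior Dirichlet(11, 14, 15/4, 29/5)
obs 13: x=3 → posterior Dirichlet(11, 14, 15/4, 34/5)

200/631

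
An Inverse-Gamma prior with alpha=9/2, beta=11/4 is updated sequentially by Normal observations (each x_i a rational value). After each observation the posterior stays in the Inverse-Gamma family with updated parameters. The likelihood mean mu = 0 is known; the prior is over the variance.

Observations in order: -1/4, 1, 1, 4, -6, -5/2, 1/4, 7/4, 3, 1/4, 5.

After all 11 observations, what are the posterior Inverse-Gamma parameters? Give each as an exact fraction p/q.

alpha=10, beta=103/2

obs 1: x=-1/4 → posterior Inverse-Gamma(5, 89/32)
obs 2: x=1 → posterior Inverse-Gamma(11/2, 105/32)
obs 3: x=1 → posterior Inverse-Gamma(6, 121/32)
obs 4: x=4 → posterior Inverse-Gamma(13/2, 377/32)
obs 5: x=-6 → posterior Inverse-Gamma(7, 953/32)
obs 6: x=-5/2 → posterior Inverse-Gamma(15/2, 1053/32)
obs 7: x=1/4 → posterior Inverse-Gamma(8, 527/16)
obs 8: x=7/4 → posterior Inverse-Gamma(17/2, 1103/32)
obs 9: x=3 → posterior Inverse-Gamma(9, 1247/32)
obs 10: x=1/4 → posterior Inverse-Gamma(19/2, 39)
obs 11: x=5 → posterior Inverse-Gamma(10, 103/2)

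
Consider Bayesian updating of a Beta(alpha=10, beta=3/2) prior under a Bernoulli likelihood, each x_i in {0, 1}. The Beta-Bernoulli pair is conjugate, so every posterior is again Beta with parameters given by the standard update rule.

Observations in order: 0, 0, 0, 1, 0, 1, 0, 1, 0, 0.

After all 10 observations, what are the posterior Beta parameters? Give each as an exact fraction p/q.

alpha=13, beta=17/2

obs 1: x=0 → posterior Beta(10, 5/2)
obs 2: x=0 → posterior Beta(10, 7/2)
obs 3: x=0 → posterior Beta(10, 9/2)
obs 4: x=1 → posterior Beta(11, 9/2)
obs 5: x=0 → posterior Beta(11, 11/2)
obs 6: x=1 → posterior Beta(12, 11/2)
obs 7: x=0 → posterior Beta(12, 13/2)
obs 8: x=1 → posterior Beta(13, 13/2)
obs 9: x=0 → posterior Beta(13, 15/2)
obs 10: x=0 → posterior Beta(13, 17/2)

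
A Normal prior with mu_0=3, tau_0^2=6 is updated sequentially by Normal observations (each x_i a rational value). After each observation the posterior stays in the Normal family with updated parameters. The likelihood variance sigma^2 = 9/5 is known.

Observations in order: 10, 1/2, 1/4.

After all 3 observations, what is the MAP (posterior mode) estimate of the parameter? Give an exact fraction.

obs 1: x=10 → posterior Normal(109/13, 18/13)
obs 2: x=1/2 → posterior Normal(114/23, 18/23)
obs 3: x=1/4 → posterior Normal(233/66, 6/11)

233/66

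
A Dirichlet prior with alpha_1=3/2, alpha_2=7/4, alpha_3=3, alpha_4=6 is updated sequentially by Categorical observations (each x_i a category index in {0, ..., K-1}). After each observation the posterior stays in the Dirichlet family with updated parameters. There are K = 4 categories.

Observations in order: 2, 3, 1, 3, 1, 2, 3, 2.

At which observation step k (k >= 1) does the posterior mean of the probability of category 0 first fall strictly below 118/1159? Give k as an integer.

k = 3

obs 1: x=2 → posterior Dirichlet(3/2, 7/4, 4, 6)
obs 2: x=3 → posterior Dirichlet(3/2, 7/4, 4, 7)
obs 3: x=1 → posterior Dirichlet(3/2, 11/4, 4, 7)
obs 4: x=3 → posterior Dirichlet(3/2, 11/4, 4, 8)
obs 5: x=1 → posterior Dirichlet(3/2, 15/4, 4, 8)
obs 6: x=2 → posterior Dirichlet(3/2, 15/4, 5, 8)
obs 7: x=3 → posterior Dirichlet(3/2, 15/4, 5, 9)
obs 8: x=2 → posterior Dirichlet(3/2, 15/4, 6, 9)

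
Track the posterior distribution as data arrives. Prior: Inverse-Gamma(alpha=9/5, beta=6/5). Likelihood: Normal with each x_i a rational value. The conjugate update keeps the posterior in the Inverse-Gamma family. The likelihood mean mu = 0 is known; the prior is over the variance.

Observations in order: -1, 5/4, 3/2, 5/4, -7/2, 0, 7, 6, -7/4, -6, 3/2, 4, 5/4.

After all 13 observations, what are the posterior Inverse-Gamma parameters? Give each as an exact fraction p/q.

obs 1: x=-1 → posterior Inverse-Gamma(23/10, 17/10)
obs 2: x=5/4 → posterior Inverse-Gamma(14/5, 397/160)
obs 3: x=3/2 → posterior Inverse-Gamma(33/10, 577/160)
obs 4: x=5/4 → posterior Inverse-Gamma(19/5, 351/80)
obs 5: x=-7/2 → posterior Inverse-Gamma(43/10, 841/80)
obs 6: x=0 → posterior Inverse-Gamma(24/5, 841/80)
obs 7: x=7 → posterior Inverse-Gamma(53/10, 2801/80)
obs 8: x=6 → posterior Inverse-Gamma(29/5, 4241/80)
obs 9: x=-7/4 → posterior Inverse-Gamma(63/10, 8727/160)
obs 10: x=-6 → posterior Inverse-Gamma(34/5, 11607/160)
obs 11: x=3/2 → posterior Inverse-Gamma(73/10, 11787/160)
obs 12: x=4 → posterior Inverse-Gamma(39/5, 13067/160)
obs 13: x=5/4 → posterior Inverse-Gamma(83/10, 1649/20)

alpha=83/10, beta=1649/20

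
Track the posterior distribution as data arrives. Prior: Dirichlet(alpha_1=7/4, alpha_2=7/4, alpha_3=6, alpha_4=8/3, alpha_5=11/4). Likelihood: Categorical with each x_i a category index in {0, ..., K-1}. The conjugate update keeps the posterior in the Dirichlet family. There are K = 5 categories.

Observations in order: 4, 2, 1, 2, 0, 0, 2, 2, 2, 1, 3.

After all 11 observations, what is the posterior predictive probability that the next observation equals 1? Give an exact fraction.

45/311

obs 1: x=4 → posterior Dirichlet(7/4, 7/4, 6, 8/3, 15/4)
obs 2: x=2 → posterior Dirichlet(7/4, 7/4, 7, 8/3, 15/4)
obs 3: x=1 → posterior Dirichlet(7/4, 11/4, 7, 8/3, 15/4)
obs 4: x=2 → posterior Dirichlet(7/4, 11/4, 8, 8/3, 15/4)
obs 5: x=0 → posterior Dirichlet(11/4, 11/4, 8, 8/3, 15/4)
obs 6: x=0 → posterior Dirichlet(15/4, 11/4, 8, 8/3, 15/4)
obs 7: x=2 → posterior Dirichlet(15/4, 11/4, 9, 8/3, 15/4)
obs 8: x=2 → posterior Dirichlet(15/4, 11/4, 10, 8/3, 15/4)
obs 9: x=2 → posterior Dirichlet(15/4, 11/4, 11, 8/3, 15/4)
obs 10: x=1 → posterior Dirichlet(15/4, 15/4, 11, 8/3, 15/4)
obs 11: x=3 → posterior Dirichlet(15/4, 15/4, 11, 11/3, 15/4)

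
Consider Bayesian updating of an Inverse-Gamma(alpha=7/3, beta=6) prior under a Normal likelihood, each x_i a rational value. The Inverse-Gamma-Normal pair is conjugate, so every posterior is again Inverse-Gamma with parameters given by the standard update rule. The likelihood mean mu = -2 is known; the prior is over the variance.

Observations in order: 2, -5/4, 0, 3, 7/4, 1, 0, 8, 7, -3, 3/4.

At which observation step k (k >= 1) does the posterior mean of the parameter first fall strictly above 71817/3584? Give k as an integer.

k = 9

obs 1: x=2 → posterior Inverse-Gamma(17/6, 14)
obs 2: x=-5/4 → posterior Inverse-Gamma(10/3, 457/32)
obs 3: x=0 → posterior Inverse-Gamma(23/6, 521/32)
obs 4: x=3 → posterior Inverse-Gamma(13/3, 921/32)
obs 5: x=7/4 → posterior Inverse-Gamma(29/6, 573/16)
obs 6: x=1 → posterior Inverse-Gamma(16/3, 645/16)
obs 7: x=0 → posterior Inverse-Gamma(35/6, 677/16)
obs 8: x=8 → posterior Inverse-Gamma(19/3, 1477/16)
obs 9: x=7 → posterior Inverse-Gamma(41/6, 2125/16)
obs 10: x=-3 → posterior Inverse-Gamma(22/3, 2133/16)
obs 11: x=3/4 → posterior Inverse-Gamma(47/6, 4387/32)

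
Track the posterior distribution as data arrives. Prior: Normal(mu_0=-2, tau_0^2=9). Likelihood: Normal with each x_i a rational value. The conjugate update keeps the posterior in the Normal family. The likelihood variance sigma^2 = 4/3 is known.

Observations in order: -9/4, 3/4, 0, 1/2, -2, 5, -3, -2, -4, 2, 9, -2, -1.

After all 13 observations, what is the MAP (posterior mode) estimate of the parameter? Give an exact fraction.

obs 1: x=-9/4 → posterior Normal(-275/124, 36/31)
obs 2: x=3/4 → posterior Normal(-97/116, 18/29)
obs 3: x=0 → posterior Normal(-97/170, 36/85)
obs 4: x=1/2 → posterior Normal(-5/16, 9/28)
obs 5: x=-2 → posterior Normal(-89/139, 36/139)
obs 6: x=5 → posterior Normal(23/83, 18/83)
obs 7: x=-3 → posterior Normal(-35/193, 36/193)
obs 8: x=-2 → posterior Normal(-89/220, 9/55)
obs 9: x=-4 → posterior Normal(-197/247, 36/247)
obs 10: x=2 → posterior Normal(-143/274, 18/137)
obs 11: x=9 → posterior Normal(100/301, 36/301)
obs 12: x=-2 → posterior Normal(23/164, 9/82)
obs 13: x=-1 → posterior Normal(19/355, 36/355)

19/355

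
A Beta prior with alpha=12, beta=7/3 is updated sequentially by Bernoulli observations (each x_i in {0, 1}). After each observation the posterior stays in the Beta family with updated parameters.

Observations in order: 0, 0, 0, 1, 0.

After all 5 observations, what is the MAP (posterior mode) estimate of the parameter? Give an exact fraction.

9/13

obs 1: x=0 → posterior Beta(12, 10/3)
obs 2: x=0 → posterior Beta(12, 13/3)
obs 3: x=0 → posterior Beta(12, 16/3)
obs 4: x=1 → posterior Beta(13, 16/3)
obs 5: x=0 → posterior Beta(13, 19/3)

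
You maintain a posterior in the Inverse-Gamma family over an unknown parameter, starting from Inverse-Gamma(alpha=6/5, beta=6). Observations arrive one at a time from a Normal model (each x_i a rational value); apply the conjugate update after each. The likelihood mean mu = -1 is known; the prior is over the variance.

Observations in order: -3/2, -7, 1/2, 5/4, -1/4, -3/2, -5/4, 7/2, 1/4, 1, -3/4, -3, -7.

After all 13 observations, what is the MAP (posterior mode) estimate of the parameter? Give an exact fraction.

9785/1392

obs 1: x=-3/2 → posterior Inverse-Gamma(17/10, 49/8)
obs 2: x=-7 → posterior Inverse-Gamma(11/5, 193/8)
obs 3: x=1/2 → posterior Inverse-Gamma(27/10, 101/4)
obs 4: x=5/4 → posterior Inverse-Gamma(16/5, 889/32)
obs 5: x=-1/4 → posterior Inverse-Gamma(37/10, 449/16)
obs 6: x=-3/2 → posterior Inverse-Gamma(21/5, 451/16)
obs 7: x=-5/4 → posterior Inverse-Gamma(47/10, 903/32)
obs 8: x=7/2 → posterior Inverse-Gamma(26/5, 1227/32)
obs 9: x=1/4 → posterior Inverse-Gamma(57/10, 313/8)
obs 10: x=1 → posterior Inverse-Gamma(31/5, 329/8)
obs 11: x=-3/4 → posterior Inverse-Gamma(67/10, 1317/32)
obs 12: x=-3 → posterior Inverse-Gamma(36/5, 1381/32)
obs 13: x=-7 → posterior Inverse-Gamma(77/10, 1957/32)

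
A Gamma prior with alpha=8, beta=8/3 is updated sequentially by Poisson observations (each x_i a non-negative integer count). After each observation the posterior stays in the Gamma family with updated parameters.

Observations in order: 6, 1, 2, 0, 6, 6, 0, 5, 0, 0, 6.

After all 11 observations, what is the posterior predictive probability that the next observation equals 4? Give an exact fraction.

obs 1: x=6 → posterior Gamma(14, 11/3)
obs 2: x=1 → posterior Gamma(15, 14/3)
obs 3: x=2 → posterior Gamma(17, 17/3)
obs 4: x=0 → posterior Gamma(17, 20/3)
obs 5: x=6 → posterior Gamma(23, 23/3)
obs 6: x=6 → posterior Gamma(29, 26/3)
obs 7: x=0 → posterior Gamma(29, 29/3)
obs 8: x=5 → posterior Gamma(34, 32/3)
obs 9: x=0 → posterior Gamma(34, 35/3)
obs 10: x=0 → posterior Gamma(34, 38/3)
obs 11: x=6 → posterior Gamma(40, 41/3)

162240637562280756203156934469636725335959838793356064463205942238606105/1025386911780305026822602804586188017743089918260303773647458483094683648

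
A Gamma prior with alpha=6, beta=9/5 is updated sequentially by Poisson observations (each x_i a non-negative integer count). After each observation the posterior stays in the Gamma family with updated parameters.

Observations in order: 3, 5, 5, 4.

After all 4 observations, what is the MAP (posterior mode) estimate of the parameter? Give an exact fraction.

110/29

obs 1: x=3 → posterior Gamma(9, 14/5)
obs 2: x=5 → posterior Gamma(14, 19/5)
obs 3: x=5 → posterior Gamma(19, 24/5)
obs 4: x=4 → posterior Gamma(23, 29/5)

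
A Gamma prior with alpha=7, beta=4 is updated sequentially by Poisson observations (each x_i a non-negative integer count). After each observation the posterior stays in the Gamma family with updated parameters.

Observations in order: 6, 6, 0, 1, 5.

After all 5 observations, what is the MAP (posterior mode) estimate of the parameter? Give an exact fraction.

obs 1: x=6 → posterior Gamma(13, 5)
obs 2: x=6 → posterior Gamma(19, 6)
obs 3: x=0 → posterior Gamma(19, 7)
obs 4: x=1 → posterior Gamma(20, 8)
obs 5: x=5 → posterior Gamma(25, 9)

8/3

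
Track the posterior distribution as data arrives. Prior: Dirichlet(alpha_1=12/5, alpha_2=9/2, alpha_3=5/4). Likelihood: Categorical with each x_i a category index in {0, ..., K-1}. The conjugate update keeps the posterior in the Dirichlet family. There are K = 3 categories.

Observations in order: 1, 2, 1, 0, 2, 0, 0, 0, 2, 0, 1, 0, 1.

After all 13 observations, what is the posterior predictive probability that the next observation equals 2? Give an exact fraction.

85/423

obs 1: x=1 → posterior Dirichlet(12/5, 11/2, 5/4)
obs 2: x=2 → posterior Dirichlet(12/5, 11/2, 9/4)
obs 3: x=1 → posterior Dirichlet(12/5, 13/2, 9/4)
obs 4: x=0 → posterior Dirichlet(17/5, 13/2, 9/4)
obs 5: x=2 → posterior Dirichlet(17/5, 13/2, 13/4)
obs 6: x=0 → posterior Dirichlet(22/5, 13/2, 13/4)
obs 7: x=0 → posterior Dirichlet(27/5, 13/2, 13/4)
obs 8: x=0 → posterior Dirichlet(32/5, 13/2, 13/4)
obs 9: x=2 → posterior Dirichlet(32/5, 13/2, 17/4)
obs 10: x=0 → posterior Dirichlet(37/5, 13/2, 17/4)
obs 11: x=1 → posterior Dirichlet(37/5, 15/2, 17/4)
obs 12: x=0 → posterior Dirichlet(42/5, 15/2, 17/4)
obs 13: x=1 → posterior Dirichlet(42/5, 17/2, 17/4)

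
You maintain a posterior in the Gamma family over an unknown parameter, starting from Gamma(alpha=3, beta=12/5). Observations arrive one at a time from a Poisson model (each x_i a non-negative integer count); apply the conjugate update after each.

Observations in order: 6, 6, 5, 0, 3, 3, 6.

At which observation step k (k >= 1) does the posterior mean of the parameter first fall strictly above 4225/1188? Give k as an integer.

obs 1: x=6 → posterior Gamma(9, 17/5)
obs 2: x=6 → posterior Gamma(15, 22/5)
obs 3: x=5 → posterior Gamma(20, 27/5)
obs 4: x=0 → posterior Gamma(20, 32/5)
obs 5: x=3 → posterior Gamma(23, 37/5)
obs 6: x=3 → posterior Gamma(26, 42/5)
obs 7: x=6 → posterior Gamma(32, 47/5)

k = 3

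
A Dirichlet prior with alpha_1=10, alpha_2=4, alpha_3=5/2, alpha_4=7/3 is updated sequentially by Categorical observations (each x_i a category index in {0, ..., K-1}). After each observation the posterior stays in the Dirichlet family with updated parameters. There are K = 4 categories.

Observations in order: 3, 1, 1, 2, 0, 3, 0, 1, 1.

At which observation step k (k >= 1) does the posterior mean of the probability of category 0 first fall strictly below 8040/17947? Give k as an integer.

obs 1: x=3 → posterior Dirichlet(10, 4, 5/2, 10/3)
obs 2: x=1 → posterior Dirichlet(10, 5, 5/2, 10/3)
obs 3: x=1 → posterior Dirichlet(10, 6, 5/2, 10/3)
obs 4: x=2 → posterior Dirichlet(10, 6, 7/2, 10/3)
obs 5: x=0 → posterior Dirichlet(11, 6, 7/2, 10/3)
obs 6: x=3 → posterior Dirichlet(11, 6, 7/2, 13/3)
obs 7: x=0 → posterior Dirichlet(12, 6, 7/2, 13/3)
obs 8: x=1 → posterior Dirichlet(12, 7, 7/2, 13/3)
obs 9: x=1 → posterior Dirichlet(12, 8, 7/2, 13/3)

k = 4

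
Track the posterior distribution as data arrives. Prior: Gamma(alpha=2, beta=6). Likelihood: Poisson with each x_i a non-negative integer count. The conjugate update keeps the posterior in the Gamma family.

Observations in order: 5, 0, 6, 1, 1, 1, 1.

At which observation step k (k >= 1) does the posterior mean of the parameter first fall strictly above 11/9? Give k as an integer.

k = 3

obs 1: x=5 → posterior Gamma(7, 7)
obs 2: x=0 → posterior Gamma(7, 8)
obs 3: x=6 → posterior Gamma(13, 9)
obs 4: x=1 → posterior Gamma(14, 10)
obs 5: x=1 → posterior Gamma(15, 11)
obs 6: x=1 → posterior Gamma(16, 12)
obs 7: x=1 → posterior Gamma(17, 13)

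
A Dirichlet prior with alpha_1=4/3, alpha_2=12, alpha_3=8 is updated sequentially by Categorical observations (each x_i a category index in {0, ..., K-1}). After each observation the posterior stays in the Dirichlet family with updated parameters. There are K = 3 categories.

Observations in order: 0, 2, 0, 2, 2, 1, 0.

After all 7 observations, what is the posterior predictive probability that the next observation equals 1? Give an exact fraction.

obs 1: x=0 → posterior Dirichlet(7/3, 12, 8)
obs 2: x=2 → posterior Dirichlet(7/3, 12, 9)
obs 3: x=0 → posterior Dirichlet(10/3, 12, 9)
obs 4: x=2 → posterior Dirichlet(10/3, 12, 10)
obs 5: x=2 → posterior Dirichlet(10/3, 12, 11)
obs 6: x=1 → posterior Dirichlet(10/3, 13, 11)
obs 7: x=0 → posterior Dirichlet(13/3, 13, 11)

39/85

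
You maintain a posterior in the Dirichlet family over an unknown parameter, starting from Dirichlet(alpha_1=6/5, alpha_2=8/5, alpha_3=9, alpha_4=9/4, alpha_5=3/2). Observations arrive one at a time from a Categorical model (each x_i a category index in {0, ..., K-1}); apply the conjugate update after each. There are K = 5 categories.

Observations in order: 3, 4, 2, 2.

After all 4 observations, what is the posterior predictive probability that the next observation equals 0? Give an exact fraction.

24/391

obs 1: x=3 → posterior Dirichlet(6/5, 8/5, 9, 13/4, 3/2)
obs 2: x=4 → posterior Dirichlet(6/5, 8/5, 9, 13/4, 5/2)
obs 3: x=2 → posterior Dirichlet(6/5, 8/5, 10, 13/4, 5/2)
obs 4: x=2 → posterior Dirichlet(6/5, 8/5, 11, 13/4, 5/2)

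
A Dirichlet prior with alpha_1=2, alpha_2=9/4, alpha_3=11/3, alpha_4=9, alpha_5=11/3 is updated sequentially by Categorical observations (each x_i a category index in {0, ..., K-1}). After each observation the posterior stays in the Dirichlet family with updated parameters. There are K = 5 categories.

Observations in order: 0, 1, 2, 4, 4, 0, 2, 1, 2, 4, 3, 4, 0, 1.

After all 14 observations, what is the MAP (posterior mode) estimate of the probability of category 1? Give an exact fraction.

obs 1: x=0 → posterior Dirichlet(3, 9/4, 11/3, 9, 11/3)
obs 2: x=1 → posterior Dirichlet(3, 13/4, 11/3, 9, 11/3)
obs 3: x=2 → posterior Dirichlet(3, 13/4, 14/3, 9, 11/3)
obs 4: x=4 → posterior Dirichlet(3, 13/4, 14/3, 9, 14/3)
obs 5: x=4 → posterior Dirichlet(3, 13/4, 14/3, 9, 17/3)
obs 6: x=0 → posterior Dirichlet(4, 13/4, 14/3, 9, 17/3)
obs 7: x=2 → posterior Dirichlet(4, 13/4, 17/3, 9, 17/3)
obs 8: x=1 → posterior Dirichlet(4, 17/4, 17/3, 9, 17/3)
obs 9: x=2 → posterior Dirichlet(4, 17/4, 20/3, 9, 17/3)
obs 10: x=4 → posterior Dirichlet(4, 17/4, 20/3, 9, 20/3)
obs 11: x=3 → posterior Dirichlet(4, 17/4, 20/3, 10, 20/3)
obs 12: x=4 → posterior Dirichlet(4, 17/4, 20/3, 10, 23/3)
obs 13: x=0 → posterior Dirichlet(5, 17/4, 20/3, 10, 23/3)
obs 14: x=1 → posterior Dirichlet(5, 21/4, 20/3, 10, 23/3)

51/355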